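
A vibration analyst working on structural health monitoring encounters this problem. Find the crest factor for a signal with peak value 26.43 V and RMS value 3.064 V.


Crest factor is the ratio of peak to RMS:
CF = V_peak / V_rms
   = 26.43 / 3.064
   = 8.626

8.626


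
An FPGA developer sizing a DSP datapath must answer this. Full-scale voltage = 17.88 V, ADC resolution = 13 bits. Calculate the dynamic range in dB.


Dynamic range from full-scale to LSB:
V_min = V_max / 2^bits = 17.88 / 2^13
DR = 20 * log10(V_max / V_min)
   = 20 * log10(2^13)
   = 20 * 13 * log10(2)
   = 78.27 dB

78.27 dB


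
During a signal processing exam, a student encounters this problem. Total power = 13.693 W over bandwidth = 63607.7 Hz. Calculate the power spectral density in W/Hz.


Power spectral density:
PSD = P / BW
    = 13.693 / 63607.7
    = 0.00021527 W/Hz

0.00021527 W/Hz


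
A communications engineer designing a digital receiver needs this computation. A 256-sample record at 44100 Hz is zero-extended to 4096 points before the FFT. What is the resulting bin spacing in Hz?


Frequency resolution after zero-padding:
N_padded = 256 * 16 = 4096
df = fs / N_padded
   = 44100 / 4096
   = 10.7666 Hz

10.7666 Hz


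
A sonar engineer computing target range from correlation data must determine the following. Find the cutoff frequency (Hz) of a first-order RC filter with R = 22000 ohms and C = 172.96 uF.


Cutoff frequency of a first-order RC filter:
fc = 1 / (2 * pi * R * C)
C = 172.96 uF = 0.00017296 F
fc = 1 / (2 * pi * 22000 * 0.00017296)
   = 1 / 23.908274076055
   = 0.041827 Hz

0.041827 Hz


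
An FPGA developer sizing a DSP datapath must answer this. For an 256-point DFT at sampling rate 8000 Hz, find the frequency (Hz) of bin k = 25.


Frequency of DFT bin k:
f_k = k * fs / N
    = 25 * 8000 / 256
    = 200000 / 256
    = 781.25 Hz

781.25 Hz


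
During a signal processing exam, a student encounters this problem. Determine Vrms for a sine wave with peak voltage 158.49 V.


RMS voltage for a sinusoidal waveform:
V_rms = V_peak / sqrt(2)
      = 158.49 / 1.414214
      = 112.069 V

112.069 V


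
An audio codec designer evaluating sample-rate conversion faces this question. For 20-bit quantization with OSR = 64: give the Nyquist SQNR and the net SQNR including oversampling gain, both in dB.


Step 1 — baseline SQNR at Nyquist:
SQNR_base = 6.02*N + 1.76
          = 6.02*20 + 1.76
          = 122.16 dB

Step 2 — oversampling processing gain:
G = 10*log10(OSR) = 10*log10(64) = 18.06 dB

Step 3 — total:
SQNR_total = 122.16 + 18.06 = 140.22 dB

Base SQNR = 122.16 dB; oversampled SQNR = 140.22 dB


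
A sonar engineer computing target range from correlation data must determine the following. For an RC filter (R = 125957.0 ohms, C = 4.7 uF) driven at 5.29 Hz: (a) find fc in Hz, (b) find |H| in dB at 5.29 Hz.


Step 1 — cutoff frequency:
fc = 1 / (2*pi*R*C)
C = 4.7 uF = 4.7e-06 F
fc = 1 / (2*pi*125957.0*4.7e-06)
   = 0.268844 Hz

Step 2 — magnitude at f = 5.29 Hz:
|H(f)| = 1 / sqrt(1 + (f/fc)^2)
f/fc = 5.29 / 0.268844 = 19.676839
|H| = 1 / sqrt(1 + 387.177993) = 0.0507557
|H|_dB = 20*log10(0.0507557) = -25.89 dB

fc = 0.268844 Hz; |H(5.29 Hz)| = -25.89 dB


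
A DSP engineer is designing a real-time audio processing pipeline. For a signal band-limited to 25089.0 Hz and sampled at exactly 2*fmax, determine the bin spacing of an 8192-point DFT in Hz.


Step 1 — Nyquist sampling rate:
fs = 2 * fmax = 2 * 25089.0 = 50178.0 Hz

Step 2 — DFT bin spacing:
df = fs / N = 50178.0 / 8192 = 6.1252 Hz

6.1252 Hz


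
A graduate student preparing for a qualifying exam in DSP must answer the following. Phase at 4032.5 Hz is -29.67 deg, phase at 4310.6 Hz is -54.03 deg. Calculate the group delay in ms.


Group delay from phase difference:
tau = -d(phi)/d(omega)
d(phi) = -24.36 deg = -0.425162 rad
d(omega) = 2*pi*(4310.6 - 4032.5) = 1747.3538 rad/s
tau = -(-0.425162) / 1747.3538
    = 0.2433 ms

0.2433 ms


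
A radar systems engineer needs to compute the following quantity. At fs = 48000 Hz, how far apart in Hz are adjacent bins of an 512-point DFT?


DFT frequency resolution:
df = fs / N
   = 48000 / 512
   = 93.75 Hz

93.75 Hz


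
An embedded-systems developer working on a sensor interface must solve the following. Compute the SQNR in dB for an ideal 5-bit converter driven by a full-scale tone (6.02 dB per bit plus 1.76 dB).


Theoretical SNR for a full-scale sinusoid:
SNR = 6.02 * N + 1.76
    = 6.02 * 5 + 1.76
    = 30.1 + 1.76
    = 31.86 dB

31.86 dB


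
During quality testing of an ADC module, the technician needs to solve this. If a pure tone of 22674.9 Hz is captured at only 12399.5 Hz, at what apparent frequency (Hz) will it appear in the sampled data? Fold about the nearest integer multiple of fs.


Compute the nearest integer multiple of fs to the signal:
n = round(22674.9 / 12399.5) = 2
f_alias = |22674.9 - 2 * 12399.5|
        = |22674.9 - 24799.0|
        = 2124.1 Hz

2124.1


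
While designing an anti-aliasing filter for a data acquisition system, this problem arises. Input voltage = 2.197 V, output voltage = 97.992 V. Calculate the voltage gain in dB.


Voltage gain in dB:
G = 20 * log10(Vout / Vin)
  = 20 * log10(97.992 / 2.197)
  = 20 * log10(44.60264)
  = 20 * 1.649361
  = 32.99 dB

32.99 dB


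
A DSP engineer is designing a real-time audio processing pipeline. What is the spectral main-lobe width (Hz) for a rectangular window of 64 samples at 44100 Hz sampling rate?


Main lobe width for a rectangular window:
Width = 2 * fs / N
      = 2 * 44100 / 64
      = 88200 / 64
      = 1378.125 Hz

1378.125 Hz


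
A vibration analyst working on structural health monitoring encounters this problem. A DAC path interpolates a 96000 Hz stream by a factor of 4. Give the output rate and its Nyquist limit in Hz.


Step 1 — output sample rate after interpolation by L:
fs_out = L * fs_in = 4 * 96000 = 384000 Hz

Step 2 — Nyquist frequency of the output stream:
f_Nyq = fs_out / 2 = 384000 / 2 = 192000.0 Hz

fs_out = 384000 Hz; f_Nyquist = 192000.0 Hz


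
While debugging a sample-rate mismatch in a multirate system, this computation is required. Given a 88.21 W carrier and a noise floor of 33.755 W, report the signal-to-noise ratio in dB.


SNR in decibels:
SNR = 10 * log10(Ps / Pn)
    = 10 * log10(88.21 / 33.755)
    = 10 * log10(2.6132)
    = 10 * 0.4172
    = 4.17 dB

4.17 dB


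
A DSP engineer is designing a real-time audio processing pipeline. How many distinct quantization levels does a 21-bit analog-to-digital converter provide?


Number of quantization levels = 2^N
= 2^21
= 2097152

2097152


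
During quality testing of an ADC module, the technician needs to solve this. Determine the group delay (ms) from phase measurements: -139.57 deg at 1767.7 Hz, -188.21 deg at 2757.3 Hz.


Group delay from phase difference:
tau = -d(phi)/d(omega)
d(phi) = -48.64 deg = -0.848928 rad
d(omega) = 2*pi*(2757.3 - 1767.7) = 6217.8402 rad/s
tau = -(-0.848928) / 6217.8402
    = 0.1365 ms

0.1365 ms


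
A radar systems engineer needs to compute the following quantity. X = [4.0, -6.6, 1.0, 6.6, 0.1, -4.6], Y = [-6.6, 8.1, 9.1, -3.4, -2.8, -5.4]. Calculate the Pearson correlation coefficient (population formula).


Pearson correlation coefficient (population):
r = cov(X,Y) / (std(X) * std(Y))
Mean X = 0.0833, Mean Y = -0.1667
Cov(X,Y) = -11.426111
Std(X) = 4.568886, Std(Y) = 6.329473
r = -0.3951

-0.3951


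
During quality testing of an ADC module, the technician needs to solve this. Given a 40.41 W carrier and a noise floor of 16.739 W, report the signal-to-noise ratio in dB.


SNR in decibels:
SNR = 10 * log10(Ps / Pn)
    = 10 * log10(40.41 / 16.739)
    = 10 * log10(2.4141)
    = 10 * 0.3828
    = 3.83 dB

3.83 dB


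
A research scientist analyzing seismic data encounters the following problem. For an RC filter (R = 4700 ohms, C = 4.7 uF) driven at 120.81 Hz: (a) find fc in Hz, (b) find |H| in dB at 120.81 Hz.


Step 1 — cutoff frequency:
fc = 1 / (2*pi*R*C)
C = 4.7 uF = 4.7e-06 F
fc = 1 / (2*pi*4700*4.7e-06)
   = 7.20484 Hz

Step 2 — magnitude at f = 120.81 Hz:
|H(f)| = 1 / sqrt(1 + (f/fc)^2)
f/fc = 120.81 / 7.20484 = 16.767895
|H| = 1 / sqrt(1 + 281.162303) = 0.059532
|H|_dB = 20*log10(0.059532) = -24.5 dB

fc = 7.20484 Hz; |H(120.81 Hz)| = -24.5 dB


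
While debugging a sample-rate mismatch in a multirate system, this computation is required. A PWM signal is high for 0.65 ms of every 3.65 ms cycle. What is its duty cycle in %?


Duty cycle as a percentage:
DC = (t_on / T) * 100
   = (0.65 / 3.65) * 100
   = 0.178082 * 100
   = 17.81 %

17.81 %


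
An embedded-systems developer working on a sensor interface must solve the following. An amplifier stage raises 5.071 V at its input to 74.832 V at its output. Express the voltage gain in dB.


Voltage gain in dB:
G = 20 * log10(Vout / Vin)
  = 20 * log10(74.832 / 5.071)
  = 20 * log10(14.756853)
  = 20 * 1.168994
  = 23.38 dB

23.38 dB


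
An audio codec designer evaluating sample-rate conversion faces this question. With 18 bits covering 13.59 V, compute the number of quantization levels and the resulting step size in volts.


Step 1 — number of quantization levels:
L = 2^N = 2^18 = 262144

Step 2 — LSB step size:
delta = Vfs / L
      = 13.59 / 262144
      = 5.184e-05 V

Levels = 262144; step size = 5.184e-05 V


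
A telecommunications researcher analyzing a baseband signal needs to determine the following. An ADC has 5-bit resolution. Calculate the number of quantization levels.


Number of quantization levels = 2^N
= 2^5
= 32

32


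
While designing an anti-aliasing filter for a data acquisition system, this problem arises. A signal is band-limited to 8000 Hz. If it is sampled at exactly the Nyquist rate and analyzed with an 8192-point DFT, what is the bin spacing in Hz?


Step 1 — Nyquist sampling rate:
fs = 2 * fmax = 2 * 8000 = 16000 Hz

Step 2 — DFT bin spacing:
df = fs / N = 16000 / 8192 = 1.9531 Hz

1.9531 Hz


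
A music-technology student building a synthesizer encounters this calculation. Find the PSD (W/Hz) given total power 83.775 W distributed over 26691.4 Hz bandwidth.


Power spectral density:
PSD = P / BW
    = 83.775 / 26691.4
    = 0.00313865 W/Hz

0.00313865 W/Hz


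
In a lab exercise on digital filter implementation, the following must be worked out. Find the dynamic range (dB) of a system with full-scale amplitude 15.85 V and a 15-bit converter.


Dynamic range from full-scale to LSB:
V_min = V_max / 2^bits = 15.85 / 2^15
DR = 20 * log10(V_max / V_min)
   = 20 * log10(2^15)
   = 20 * 15 * log10(2)
   = 90.31 dB

90.31 dB


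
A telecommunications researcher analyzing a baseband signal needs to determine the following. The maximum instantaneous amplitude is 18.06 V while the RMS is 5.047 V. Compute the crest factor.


Crest factor is the ratio of peak to RMS:
CF = V_peak / V_rms
   = 18.06 / 5.047
   = 3.5784

3.5784


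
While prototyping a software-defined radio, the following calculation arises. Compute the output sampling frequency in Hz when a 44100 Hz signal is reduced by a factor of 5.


Decimation reduces the sample rate:
fs_out = fs_in / M
       = 44100 / 5
       = 8820.0 Hz

8820.0 Hz


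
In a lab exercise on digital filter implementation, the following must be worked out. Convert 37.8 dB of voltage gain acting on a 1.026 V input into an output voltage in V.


Output voltage from dB gain:
V_out = V_in * 10^(gain_dB / 20)
      = 1.026 * 10^(37.8 / 20)
      = 1.026 * 77.624712
      = 79.643 V

79.643 V


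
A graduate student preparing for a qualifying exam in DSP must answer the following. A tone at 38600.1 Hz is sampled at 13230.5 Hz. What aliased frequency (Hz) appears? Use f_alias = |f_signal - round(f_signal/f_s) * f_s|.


Compute the nearest integer multiple of fs to the signal:
n = round(38600.1 / 13230.5) = 3
f_alias = |38600.1 - 3 * 13230.5|
        = |38600.1 - 39691.5|
        = 1091.4 Hz

1091.4


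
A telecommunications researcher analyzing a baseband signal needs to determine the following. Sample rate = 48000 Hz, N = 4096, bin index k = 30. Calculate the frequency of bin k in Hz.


Frequency of DFT bin k:
f_k = k * fs / N
    = 30 * 48000 / 4096
    = 1440000 / 4096
    = 351.562 Hz

351.562 Hz


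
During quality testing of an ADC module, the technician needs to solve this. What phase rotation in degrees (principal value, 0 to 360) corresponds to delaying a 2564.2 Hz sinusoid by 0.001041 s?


Phase shift from frequency and time delay:
phi = 360 * f * t_delay
    = 360 * 2564.2 * 0.001041
    = 960.96 degrees
    mod 360 = 240.96 degrees

240.96 degrees


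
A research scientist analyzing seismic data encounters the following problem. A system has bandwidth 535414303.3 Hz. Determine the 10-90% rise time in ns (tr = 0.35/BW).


Rise time from bandwidth relationship:
tr = 0.35 / BW
   = 0.35 / 535414303.3
   = 6.536993835e-10 s
   = 0.6537 ns

0.6537 ns


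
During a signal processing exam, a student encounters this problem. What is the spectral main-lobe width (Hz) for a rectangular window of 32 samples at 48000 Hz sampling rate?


Main lobe width for a rectangular window:
Width = 2 * fs / N
      = 2 * 48000 / 32
      = 96000 / 32
      = 3000.0 Hz

3000.0 Hz


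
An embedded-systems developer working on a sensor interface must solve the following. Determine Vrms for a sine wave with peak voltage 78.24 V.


RMS voltage for a sinusoidal waveform:
V_rms = V_peak / sqrt(2)
      = 78.24 / 1.414214
      = 55.324 V

55.324 V


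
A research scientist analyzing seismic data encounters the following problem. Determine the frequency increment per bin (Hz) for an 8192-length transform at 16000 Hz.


DFT frequency resolution:
df = fs / N
   = 16000 / 8192
   = 1.9531 Hz

1.9531 Hz


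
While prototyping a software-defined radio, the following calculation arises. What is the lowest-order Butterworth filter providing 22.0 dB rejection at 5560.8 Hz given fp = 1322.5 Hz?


Butterworth filter order formula:
n = log10(10^(A/10) - 1) / (2 * log10(f_stop/f_pass))
10^(22.0/10) - 1 = 157.4893
f_stop/f_pass = 5560.8 / 1322.5 = 4.2048
n = 1.7613 -> ceil = 2

2


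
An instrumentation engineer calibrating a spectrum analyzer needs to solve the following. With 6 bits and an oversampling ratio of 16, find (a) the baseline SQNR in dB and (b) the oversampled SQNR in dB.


Step 1 — baseline SQNR at Nyquist:
SQNR_base = 6.02*N + 1.76
          = 6.02*6 + 1.76
          = 37.88 dB

Step 2 — oversampling processing gain:
G = 10*log10(OSR) = 10*log10(16) = 12.04 dB

Step 3 — total:
SQNR_total = 37.88 + 12.04 = 49.92 dB

Base SQNR = 37.88 dB; oversampled SQNR = 49.92 dB


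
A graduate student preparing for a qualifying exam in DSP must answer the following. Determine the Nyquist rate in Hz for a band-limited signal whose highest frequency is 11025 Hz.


The Nyquist rate is twice the maximum frequency component.
fs_min = 2 * fmax
      = 2 * 11025
      = 22050 Hz

22050


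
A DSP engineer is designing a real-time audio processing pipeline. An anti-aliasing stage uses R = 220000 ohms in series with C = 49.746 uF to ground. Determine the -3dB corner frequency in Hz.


Cutoff frequency of a first-order RC filter:
fc = 1 / (2 * pi * R * C)
C = 49.746 uF = 4.9746e-05 F
fc = 1 / (2 * pi * 220000 * 4.9746e-05)
   = 1 / 68.76393398401
   = 0.014543 Hz

0.014543 Hz


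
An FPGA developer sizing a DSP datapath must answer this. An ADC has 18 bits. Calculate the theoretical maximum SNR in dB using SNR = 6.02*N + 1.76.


Theoretical SNR for a full-scale sinusoid:
SNR = 6.02 * N + 1.76
    = 6.02 * 18 + 1.76
    = 108.36 + 1.76
    = 110.12 dB

110.12 dB


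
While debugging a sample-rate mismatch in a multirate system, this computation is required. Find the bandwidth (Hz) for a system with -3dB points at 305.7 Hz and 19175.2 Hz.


Bandwidth is the difference of -3dB frequencies:
BW = f_high - f_low
   = 19175.2 - 305.7
   = 18869.5 Hz

18869.5 Hz


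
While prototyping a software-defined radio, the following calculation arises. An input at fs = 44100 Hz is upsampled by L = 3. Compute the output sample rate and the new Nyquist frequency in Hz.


Step 1 — output sample rate after interpolation by L:
fs_out = L * fs_in = 3 * 44100 = 132300 Hz

Step 2 — Nyquist frequency of the output stream:
f_Nyq = fs_out / 2 = 132300 / 2 = 66150.0 Hz

fs_out = 132300 Hz; f_Nyquist = 66150.0 Hz


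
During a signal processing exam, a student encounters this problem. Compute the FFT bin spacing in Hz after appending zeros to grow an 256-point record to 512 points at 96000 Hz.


Frequency resolution after zero-padding:
N_padded = 256 * 2 = 512
df = fs / N_padded
   = 96000 / 512
   = 187.5 Hz

187.5 Hz


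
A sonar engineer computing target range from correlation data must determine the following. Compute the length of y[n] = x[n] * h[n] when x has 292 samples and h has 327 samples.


Linear convolution output length:
L = N + M - 1
  = 292 + 327 - 1
  = 618 samples

618


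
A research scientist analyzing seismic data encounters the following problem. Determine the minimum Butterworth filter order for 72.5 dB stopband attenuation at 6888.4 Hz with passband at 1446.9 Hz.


Butterworth filter order formula:
n = log10(10^(A/10) - 1) / (2 * log10(f_stop/f_pass))
10^(72.5/10) - 1 = 17782793.1004
f_stop/f_pass = 6888.4 / 1446.9 = 4.7608
n = 5.3491 -> ceil = 6

6


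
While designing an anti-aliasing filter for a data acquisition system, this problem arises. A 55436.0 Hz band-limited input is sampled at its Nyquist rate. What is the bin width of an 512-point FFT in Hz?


Step 1 — Nyquist sampling rate:
fs = 2 * fmax = 2 * 55436.0 = 110872.0 Hz

Step 2 — DFT bin spacing:
df = fs / N = 110872.0 / 512 = 216.5469 Hz

216.5469 Hz


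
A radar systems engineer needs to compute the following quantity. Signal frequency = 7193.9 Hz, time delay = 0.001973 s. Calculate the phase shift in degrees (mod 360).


Phase shift from frequency and time delay:
phi = 360 * f * t_delay
    = 360 * 7193.9 * 0.001973
    = 5109.68 degrees
    mod 360 = 69.68 degrees

69.68 degrees


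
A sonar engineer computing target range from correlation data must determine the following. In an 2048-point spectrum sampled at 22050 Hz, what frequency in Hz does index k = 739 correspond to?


Frequency of DFT bin k:
f_k = k * fs / N
    = 739 * 22050 / 2048
    = 16294950 / 2048
    = 7956.519 Hz

7956.519 Hz


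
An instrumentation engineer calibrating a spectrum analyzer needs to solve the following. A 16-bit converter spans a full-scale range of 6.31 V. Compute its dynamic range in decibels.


Dynamic range from full-scale to LSB:
V_min = V_max / 2^bits = 6.31 / 2^16
DR = 20 * log10(V_max / V_min)
   = 20 * log10(2^16)
   = 20 * 16 * log10(2)
   = 96.33 dB

96.33 dB


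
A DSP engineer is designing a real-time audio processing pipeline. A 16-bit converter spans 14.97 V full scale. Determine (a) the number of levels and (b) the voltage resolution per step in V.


Step 1 — number of quantization levels:
L = 2^N = 2^16 = 65536

Step 2 — LSB step size:
delta = Vfs / L
      = 14.97 / 65536
      = 0.00022842 V

Levels = 65536; step size = 0.00022842 V


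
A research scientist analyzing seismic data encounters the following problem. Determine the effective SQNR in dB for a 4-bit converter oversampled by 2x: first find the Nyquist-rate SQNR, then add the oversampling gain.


Step 1 — baseline SQNR at Nyquist:
SQNR_base = 6.02*N + 1.76
          = 6.02*4 + 1.76
          = 25.84 dB

Step 2 — oversampling processing gain:
G = 10*log10(OSR) = 10*log10(2) = 3.01 dB

Step 3 — total:
SQNR_total = 25.84 + 3.01 = 28.85 dB

Base SQNR = 25.84 dB; oversampled SQNR = 28.85 dB


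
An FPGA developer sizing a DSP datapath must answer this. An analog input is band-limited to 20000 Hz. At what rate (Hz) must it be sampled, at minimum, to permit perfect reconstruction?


The Nyquist rate is twice the maximum frequency component.
fs_min = 2 * fmax
      = 2 * 20000
      = 40000 Hz

40000


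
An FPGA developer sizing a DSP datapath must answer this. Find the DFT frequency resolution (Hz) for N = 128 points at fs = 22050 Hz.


DFT frequency resolution:
df = fs / N
   = 22050 / 128
   = 172.2656 Hz

172.2656 Hz


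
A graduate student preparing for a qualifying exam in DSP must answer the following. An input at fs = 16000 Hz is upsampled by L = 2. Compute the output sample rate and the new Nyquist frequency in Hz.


Step 1 — output sample rate after interpolation by L:
fs_out = L * fs_in = 2 * 16000 = 32000 Hz

Step 2 — Nyquist frequency of the output stream:
f_Nyq = fs_out / 2 = 32000 / 2 = 16000.0 Hz

fs_out = 32000 Hz; f_Nyquist = 16000.0 Hz


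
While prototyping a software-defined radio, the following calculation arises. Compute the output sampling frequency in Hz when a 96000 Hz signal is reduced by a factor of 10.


Decimation reduces the sample rate:
fs_out = fs_in / M
       = 96000 / 10
       = 9600.0 Hz

9600.0 Hz


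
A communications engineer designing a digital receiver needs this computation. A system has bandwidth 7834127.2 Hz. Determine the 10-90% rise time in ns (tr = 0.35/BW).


Rise time from bandwidth relationship:
tr = 0.35 / BW
   = 0.35 / 7834127.2
   = 4.467632336e-08 s
   = 44.6763 ns

44.6763 ns


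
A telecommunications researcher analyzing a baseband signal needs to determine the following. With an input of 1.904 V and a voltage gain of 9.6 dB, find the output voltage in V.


Output voltage from dB gain:
V_out = V_in * 10^(gain_dB / 20)
      = 1.904 * 10^(9.6 / 20)
      = 1.904 * 3.019952
      = 5.75 V

5.75 V


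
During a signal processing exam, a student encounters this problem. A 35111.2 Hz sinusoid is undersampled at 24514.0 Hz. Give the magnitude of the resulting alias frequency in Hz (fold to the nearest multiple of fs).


Compute the nearest integer multiple of fs to the signal:
n = round(35111.2 / 24514.0) = 1
f_alias = |35111.2 - 1 * 24514.0|
        = |35111.2 - 24514.0|
        = 10597.2 Hz

10597.2


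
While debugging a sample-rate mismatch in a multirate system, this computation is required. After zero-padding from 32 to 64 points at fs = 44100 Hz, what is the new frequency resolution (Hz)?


Frequency resolution after zero-padding:
N_padded = 32 * 2 = 64
df = fs / N_padded
   = 44100 / 64
   = 689.0625 Hz

689.0625 Hz


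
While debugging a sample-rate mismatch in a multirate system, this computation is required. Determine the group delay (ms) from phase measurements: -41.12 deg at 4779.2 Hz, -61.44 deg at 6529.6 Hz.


Group delay from phase difference:
tau = -d(phi)/d(omega)
d(phi) = -20.32 deg = -0.354651 rad
d(omega) = 2*pi*(6529.6 - 4779.2) = 10998.0876 rad/s
tau = -(-0.354651) / 10998.0876
    = 0.0322 ms

0.0322 ms


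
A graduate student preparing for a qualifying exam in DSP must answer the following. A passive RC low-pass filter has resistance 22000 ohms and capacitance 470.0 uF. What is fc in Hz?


Cutoff frequency of a first-order RC filter:
fc = 1 / (2 * pi * R * C)
C = 470.0 uF = 0.00047 F
fc = 1 / (2 * pi * 22000 * 0.00047)
   = 1 / 64.968136076237
   = 0.015392 Hz

0.015392 Hz


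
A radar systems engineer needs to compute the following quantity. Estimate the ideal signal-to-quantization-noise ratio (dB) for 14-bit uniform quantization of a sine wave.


Theoretical SNR for a full-scale sinusoid:
SNR = 6.02 * N + 1.76
    = 6.02 * 14 + 1.76
    = 84.28 + 1.76
    = 86.04 dB

86.04 dB


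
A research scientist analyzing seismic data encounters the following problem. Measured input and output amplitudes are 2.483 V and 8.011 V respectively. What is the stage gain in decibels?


Voltage gain in dB:
G = 20 * log10(Vout / Vin)
  = 20 * log10(8.011 / 2.483)
  = 20 * log10(3.226339)
  = 20 * 0.50871
  = 10.17 dB

10.17 dB


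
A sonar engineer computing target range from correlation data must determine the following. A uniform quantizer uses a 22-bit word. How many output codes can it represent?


Number of quantization levels = 2^N
= 2^22
= 4194304

4194304


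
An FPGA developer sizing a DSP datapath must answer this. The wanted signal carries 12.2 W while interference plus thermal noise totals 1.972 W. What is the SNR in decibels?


SNR in decibels:
SNR = 10 * log10(Ps / Pn)
    = 10 * log10(12.2 / 1.972)
    = 10 * log10(6.1866)
    = 10 * 0.7915
    = 7.91 dB

7.91 dB


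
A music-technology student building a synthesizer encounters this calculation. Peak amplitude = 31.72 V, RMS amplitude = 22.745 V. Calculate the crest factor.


Crest factor is the ratio of peak to RMS:
CF = V_peak / V_rms
   = 31.72 / 22.745
   = 1.3946

1.3946


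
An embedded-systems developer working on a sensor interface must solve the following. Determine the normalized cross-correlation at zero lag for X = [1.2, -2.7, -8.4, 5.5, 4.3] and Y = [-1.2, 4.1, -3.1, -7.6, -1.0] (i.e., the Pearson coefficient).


Pearson correlation coefficient (population):
r = cov(X,Y) / (std(X) * std(Y))
Mean X = -0.02, Mean Y = -1.76
Cov(X,Y) = -6.5492
Std(X) = 5.060198, Std(Y) = 3.77179
r = -0.3431

-0.3431


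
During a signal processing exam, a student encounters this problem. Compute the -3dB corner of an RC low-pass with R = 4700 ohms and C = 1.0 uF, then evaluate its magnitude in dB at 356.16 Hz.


Step 1 — cutoff frequency:
fc = 1 / (2*pi*R*C)
C = 1.0 uF = 1e-06 F
fc = 1 / (2*pi*4700*1e-06)
   = 33.8628 Hz

Step 2 — magnitude at f = 356.16 Hz:
|H(f)| = 1 / sqrt(1 + (f/fc)^2)
f/fc = 356.16 / 33.8628 = 10.517736
|H| = 1 / sqrt(1 + 110.622771) = 0.0946506
|H|_dB = 20*log10(0.0946506) = -20.48 dB

fc = 33.8628 Hz; |H(356.16 Hz)| = -20.48 dB


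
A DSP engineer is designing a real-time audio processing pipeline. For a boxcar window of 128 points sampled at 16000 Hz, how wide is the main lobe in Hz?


Main lobe width for a rectangular window:
Width = 2 * fs / N
      = 2 * 16000 / 128
      = 32000 / 128
      = 250.0 Hz

250.0 Hz


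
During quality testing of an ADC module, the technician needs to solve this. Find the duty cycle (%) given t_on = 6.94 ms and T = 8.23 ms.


Duty cycle as a percentage:
DC = (t_on / T) * 100
   = (6.94 / 8.23) * 100
   = 0.843256 * 100
   = 84.33 %

84.33 %


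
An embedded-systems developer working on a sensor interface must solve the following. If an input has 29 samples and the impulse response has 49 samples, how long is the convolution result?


Linear convolution output length:
L = N + M - 1
  = 29 + 49 - 1
  = 77 samples

77


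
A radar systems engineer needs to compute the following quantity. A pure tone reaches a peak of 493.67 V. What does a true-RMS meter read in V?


RMS voltage for a sinusoidal waveform:
V_rms = V_peak / sqrt(2)
      = 493.67 / 1.414214
      = 349.077 V

349.077 V


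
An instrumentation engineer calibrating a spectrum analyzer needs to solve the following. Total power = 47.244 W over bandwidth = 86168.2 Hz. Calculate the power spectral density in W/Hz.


Power spectral density:
PSD = P / BW
    = 47.244 / 86168.2
    = 0.00054828 W/Hz

0.00054828 W/Hz


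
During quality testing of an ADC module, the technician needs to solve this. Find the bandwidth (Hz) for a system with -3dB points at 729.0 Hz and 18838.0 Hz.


Bandwidth is the difference of -3dB frequencies:
BW = f_high - f_low
   = 18838.0 - 729.0
   = 18109.0 Hz

18109.0 Hz


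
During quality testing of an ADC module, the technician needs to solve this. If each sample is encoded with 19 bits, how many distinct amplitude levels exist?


Number of quantization levels = 2^N
= 2^19
= 524288

524288


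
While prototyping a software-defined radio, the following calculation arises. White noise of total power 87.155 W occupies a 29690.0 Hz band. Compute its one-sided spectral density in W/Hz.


Power spectral density:
PSD = P / BW
    = 87.155 / 29690.0
    = 0.0029355 W/Hz

0.0029355 W/Hz


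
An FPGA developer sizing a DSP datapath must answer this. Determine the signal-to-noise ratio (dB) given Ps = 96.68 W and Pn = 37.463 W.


SNR in decibels:
SNR = 10 * log10(Ps / Pn)
    = 10 * log10(96.68 / 37.463)
    = 10 * log10(2.5807)
    = 10 * 0.4117
    = 4.12 dB

4.12 dB


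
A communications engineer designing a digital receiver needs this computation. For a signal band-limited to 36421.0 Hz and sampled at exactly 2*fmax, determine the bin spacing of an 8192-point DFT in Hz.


Step 1 — Nyquist sampling rate:
fs = 2 * fmax = 2 * 36421.0 = 72842.0 Hz

Step 2 — DFT bin spacing:
df = fs / N = 72842.0 / 8192 = 8.8918 Hz

8.8918 Hz


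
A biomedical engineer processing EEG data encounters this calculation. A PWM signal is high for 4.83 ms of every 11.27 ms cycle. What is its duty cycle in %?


Duty cycle as a percentage:
DC = (t_on / T) * 100
   = (4.83 / 11.27) * 100
   = 0.428571 * 100
   = 42.86 %

42.86 %


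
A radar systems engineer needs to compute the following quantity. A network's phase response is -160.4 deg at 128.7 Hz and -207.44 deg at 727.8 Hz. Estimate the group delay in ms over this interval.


Group delay from phase difference:
tau = -d(phi)/d(omega)
d(phi) = -47.04 deg = -0.821003 rad
d(omega) = 2*pi*(727.8 - 128.7) = 3764.2563 rad/s
tau = -(-0.821003) / 3764.2563
    = 0.2181 ms

0.2181 ms


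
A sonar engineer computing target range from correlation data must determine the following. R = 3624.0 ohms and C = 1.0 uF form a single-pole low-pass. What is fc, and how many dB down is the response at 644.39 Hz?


Step 1 — cutoff frequency:
fc = 1 / (2*pi*R*C)
C = 1.0 uF = 1e-06 F
fc = 1 / (2*pi*3624.0*1e-06)
   = 43.9169 Hz

Step 2 — magnitude at f = 644.39 Hz:
|H(f)| = 1 / sqrt(1 + (f/fc)^2)
f/fc = 644.39 / 43.9169 = 14.672939
|H| = 1 / sqrt(1 + 215.295139) = 0.0679949
|H|_dB = 20*log10(0.0679949) = -23.35 dB

fc = 43.9169 Hz; |H(644.39 Hz)| = -23.35 dB


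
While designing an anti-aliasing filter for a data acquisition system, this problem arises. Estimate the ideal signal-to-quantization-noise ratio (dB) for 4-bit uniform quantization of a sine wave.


Theoretical SNR for a full-scale sinusoid:
SNR = 6.02 * N + 1.76
    = 6.02 * 4 + 1.76
    = 24.08 + 1.76
    = 25.84 dB

25.84 dB


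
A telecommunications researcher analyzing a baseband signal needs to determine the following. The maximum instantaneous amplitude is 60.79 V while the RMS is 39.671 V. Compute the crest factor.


Crest factor is the ratio of peak to RMS:
CF = V_peak / V_rms
   = 60.79 / 39.671
   = 1.5324

1.5324


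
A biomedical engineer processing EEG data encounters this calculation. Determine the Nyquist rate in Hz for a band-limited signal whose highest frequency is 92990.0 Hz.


The Nyquist rate is twice the maximum frequency component.
fs_min = 2 * fmax
      = 2 * 92990.0
      = 185980.0 Hz

185980.0


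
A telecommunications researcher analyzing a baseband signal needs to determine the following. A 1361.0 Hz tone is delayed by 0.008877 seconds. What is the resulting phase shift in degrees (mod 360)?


Phase shift from frequency and time delay:
phi = 360 * f * t_delay
    = 360 * 1361.0 * 0.008877
    = 4349.37 degrees
    mod 360 = 29.37 degrees

29.37 degrees


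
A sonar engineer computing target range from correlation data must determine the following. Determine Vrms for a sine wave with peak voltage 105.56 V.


RMS voltage for a sinusoidal waveform:
V_rms = V_peak / sqrt(2)
      = 105.56 / 1.414214
      = 74.642 V

74.642 V


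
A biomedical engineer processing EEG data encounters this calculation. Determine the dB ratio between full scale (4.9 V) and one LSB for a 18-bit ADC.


Dynamic range from full-scale to LSB:
V_min = V_max / 2^bits = 4.9 / 2^18
DR = 20 * log10(V_max / V_min)
   = 20 * log10(2^18)
   = 20 * 18 * log10(2)
   = 108.37 dB

108.37 dB


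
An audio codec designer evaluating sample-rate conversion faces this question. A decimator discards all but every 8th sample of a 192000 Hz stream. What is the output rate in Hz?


Decimation reduces the sample rate:
fs_out = fs_in / M
       = 192000 / 8
       = 24000.0 Hz

24000.0 Hz


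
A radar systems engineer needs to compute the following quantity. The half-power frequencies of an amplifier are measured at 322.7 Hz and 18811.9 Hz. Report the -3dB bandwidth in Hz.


Bandwidth is the difference of -3dB frequencies:
BW = f_high - f_low
   = 18811.9 - 322.7
   = 18489.2 Hz

18489.2 Hz


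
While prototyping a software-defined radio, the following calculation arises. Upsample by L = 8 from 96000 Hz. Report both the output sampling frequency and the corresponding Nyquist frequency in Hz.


Step 1 — output sample rate after interpolation by L:
fs_out = L * fs_in = 8 * 96000 = 768000 Hz

Step 2 — Nyquist frequency of the output stream:
f_Nyq = fs_out / 2 = 768000 / 2 = 384000.0 Hz

fs_out = 768000 Hz; f_Nyquist = 384000.0 Hz


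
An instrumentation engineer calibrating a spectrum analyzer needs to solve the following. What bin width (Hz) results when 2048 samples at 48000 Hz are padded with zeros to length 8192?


Frequency resolution after zero-padding:
N_padded = 2048 * 4 = 8192
df = fs / N_padded
   = 48000 / 8192
   = 5.8594 Hz

5.8594 Hz


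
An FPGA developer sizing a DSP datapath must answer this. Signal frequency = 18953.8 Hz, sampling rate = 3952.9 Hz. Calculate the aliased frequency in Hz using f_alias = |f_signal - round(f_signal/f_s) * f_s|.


Compute the nearest integer multiple of fs to the signal:
n = round(18953.8 / 3952.9) = 5
f_alias = |18953.8 - 5 * 3952.9|
        = |18953.8 - 19764.5|
        = 810.7 Hz

810.7


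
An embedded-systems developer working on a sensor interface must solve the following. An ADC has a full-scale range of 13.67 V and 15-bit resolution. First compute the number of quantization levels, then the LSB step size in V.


Step 1 — number of quantization levels:
L = 2^N = 2^15 = 32768

Step 2 — LSB step size:
delta = Vfs / L
      = 13.67 / 32768
      = 0.00041718 V

Levels = 32768; step size = 0.00041718 V


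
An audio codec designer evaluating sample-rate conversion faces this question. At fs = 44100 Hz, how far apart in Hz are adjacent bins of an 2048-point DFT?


DFT frequency resolution:
df = fs / N
   = 44100 / 2048
   = 21.5332 Hz

21.5332 Hz


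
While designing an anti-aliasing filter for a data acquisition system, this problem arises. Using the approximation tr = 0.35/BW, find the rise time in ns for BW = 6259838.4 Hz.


Rise time from bandwidth relationship:
tr = 0.35 / BW
   = 0.35 / 6259838.4
   = 5.591198648e-08 s
   = 55.912 ns

55.912 ns


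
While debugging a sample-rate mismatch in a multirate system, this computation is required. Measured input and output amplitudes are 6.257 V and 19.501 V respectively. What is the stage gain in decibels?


Voltage gain in dB:
G = 20 * log10(Vout / Vin)
  = 20 * log10(19.501 / 6.257)
  = 20 * log10(3.116669)
  = 20 * 0.493691
  = 9.87 dB

9.87 dB


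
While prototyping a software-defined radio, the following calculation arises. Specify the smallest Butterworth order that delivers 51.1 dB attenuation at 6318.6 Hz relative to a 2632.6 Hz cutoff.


Butterworth filter order formula:
n = log10(10^(A/10) - 1) / (2 * log10(f_stop/f_pass))
10^(51.1/10) - 1 = 128823.9552
f_stop/f_pass = 6318.6 / 2632.6 = 2.4001
n = 6.7195 -> ceil = 7

7


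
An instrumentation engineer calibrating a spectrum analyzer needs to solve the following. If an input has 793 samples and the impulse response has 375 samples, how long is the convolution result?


Linear convolution output length:
L = N + M - 1
  = 793 + 375 - 1
  = 1167 samples

1167


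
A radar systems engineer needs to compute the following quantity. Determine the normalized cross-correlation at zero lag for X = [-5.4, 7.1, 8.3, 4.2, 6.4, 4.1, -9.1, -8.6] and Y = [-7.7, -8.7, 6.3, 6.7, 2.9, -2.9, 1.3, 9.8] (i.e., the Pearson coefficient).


Pearson correlation coefficient (population):
r = cov(X,Y) / (std(X) * std(Y))
Mean X = 0.875, Mean Y = 0.9625
Cov(X,Y) = -4.492187
Std(X) = 6.842103, Std(Y) = 6.39041
r = -0.1027

-0.1027


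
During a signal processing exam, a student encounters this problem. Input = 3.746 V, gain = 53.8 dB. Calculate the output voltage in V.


Output voltage from dB gain:
V_out = V_in * 10^(gain_dB / 20)
      = 3.746 * 10^(53.8 / 20)
      = 3.746 * 489.778819
      = 1834.7115 V

1834.7115 V


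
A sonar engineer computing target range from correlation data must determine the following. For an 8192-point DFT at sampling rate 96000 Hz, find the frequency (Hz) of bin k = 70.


Frequency of DFT bin k:
f_k = k * fs / N
    = 70 * 96000 / 8192
    = 6720000 / 8192
    = 820.312 Hz

820.312 Hz


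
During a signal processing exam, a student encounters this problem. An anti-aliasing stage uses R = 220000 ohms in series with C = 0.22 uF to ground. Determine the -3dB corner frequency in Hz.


Cutoff frequency of a first-order RC filter:
fc = 1 / (2 * pi * R * C)
C = 0.22 uF = 2.2e-07 F
fc = 1 / (2 * pi * 220000 * 2.2e-07)
   = 1 / 0.30410616886749
   = 3.288325 Hz

3.288325 Hz


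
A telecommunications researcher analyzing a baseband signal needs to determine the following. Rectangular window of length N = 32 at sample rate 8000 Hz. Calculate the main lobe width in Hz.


Main lobe width for a rectangular window:
Width = 2 * fs / N
      = 2 * 8000 / 32
      = 16000 / 32
      = 500.0 Hz

500.0 Hz


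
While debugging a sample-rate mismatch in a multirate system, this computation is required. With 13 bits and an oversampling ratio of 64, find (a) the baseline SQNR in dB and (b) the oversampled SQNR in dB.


Step 1 — baseline SQNR at Nyquist:
SQNR_base = 6.02*N + 1.76
          = 6.02*13 + 1.76
          = 80.02 dB

Step 2 — oversampling processing gain:
G = 10*log10(OSR) = 10*log10(64) = 18.06 dB

Step 3 — total:
SQNR_total = 80.02 + 18.06 = 98.08 dB

Base SQNR = 80.02 dB; oversampled SQNR = 98.08 dB


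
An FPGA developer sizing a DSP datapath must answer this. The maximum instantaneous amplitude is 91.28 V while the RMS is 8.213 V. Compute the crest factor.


Crest factor is the ratio of peak to RMS:
CF = V_peak / V_rms
   = 91.28 / 8.213
   = 11.1141

11.1141


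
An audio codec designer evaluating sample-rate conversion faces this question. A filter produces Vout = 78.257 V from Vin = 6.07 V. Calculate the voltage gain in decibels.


Voltage gain in dB:
G = 20 * log10(Vout / Vin)
  = 20 * log10(78.257 / 6.07)
  = 20 * log10(12.892422)
  = 20 * 1.110335
  = 22.21 dB

22.21 dB


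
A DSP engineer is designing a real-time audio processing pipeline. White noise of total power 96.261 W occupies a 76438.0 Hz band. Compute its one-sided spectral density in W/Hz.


Power spectral density:
PSD = P / BW
    = 96.261 / 76438.0
    = 0.00125933 W/Hz

0.00125933 W/Hz


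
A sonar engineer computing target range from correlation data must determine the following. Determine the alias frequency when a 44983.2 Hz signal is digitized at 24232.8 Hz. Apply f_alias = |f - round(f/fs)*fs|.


Compute the nearest integer multiple of fs to the signal:
n = round(44983.2 / 24232.8) = 2
f_alias = |44983.2 - 2 * 24232.8|
        = |44983.2 - 48465.6|
        = 3482.4 Hz

3482.4


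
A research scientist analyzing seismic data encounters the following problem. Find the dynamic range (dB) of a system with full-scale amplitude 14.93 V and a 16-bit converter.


Dynamic range from full-scale to LSB:
V_min = V_max / 2^bits = 14.93 / 2^16
DR = 20 * log10(V_max / V_min)
   = 20 * log10(2^16)
   = 20 * 16 * log10(2)
   = 96.33 dB

96.33 dB


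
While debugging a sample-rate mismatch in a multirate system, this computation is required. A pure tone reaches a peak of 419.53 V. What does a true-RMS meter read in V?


RMS voltage for a sinusoidal waveform:
V_rms = V_peak / sqrt(2)
      = 419.53 / 1.414214
      = 296.653 V

296.653 V
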